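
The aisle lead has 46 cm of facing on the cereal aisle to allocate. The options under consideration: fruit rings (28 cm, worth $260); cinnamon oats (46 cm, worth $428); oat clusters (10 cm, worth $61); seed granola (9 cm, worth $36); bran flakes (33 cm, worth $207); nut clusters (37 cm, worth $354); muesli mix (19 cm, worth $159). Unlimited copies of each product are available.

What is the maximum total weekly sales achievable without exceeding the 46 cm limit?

428

Taking the top-ratio products first gives seed granola + nut clusters for 390 (46 cm).
The 46 cm tied up in seed granola and nut clusters is better spent on cinnamon oats — total rises to 428 (46 cm).
Every other selection either busts 46 cm or fails to beat 428.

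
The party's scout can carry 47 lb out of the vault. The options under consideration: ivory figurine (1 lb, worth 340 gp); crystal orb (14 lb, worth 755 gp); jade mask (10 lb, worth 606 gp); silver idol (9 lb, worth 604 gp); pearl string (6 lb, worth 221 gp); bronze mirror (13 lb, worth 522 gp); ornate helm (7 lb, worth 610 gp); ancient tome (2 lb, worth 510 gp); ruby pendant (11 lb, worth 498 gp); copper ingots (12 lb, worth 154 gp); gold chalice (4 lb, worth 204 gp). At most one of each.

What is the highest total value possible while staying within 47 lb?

Ivory figurine + crystal orb + jade mask + silver idol + ornate helm + ancient tome + gold chalice uses 47 of the 47 lb and totals 3629.
Next best is ivory figurine + crystal orb + jade mask + silver idol + ornate helm + ancient tome at 3425 (43 lb) — short by 204.

3629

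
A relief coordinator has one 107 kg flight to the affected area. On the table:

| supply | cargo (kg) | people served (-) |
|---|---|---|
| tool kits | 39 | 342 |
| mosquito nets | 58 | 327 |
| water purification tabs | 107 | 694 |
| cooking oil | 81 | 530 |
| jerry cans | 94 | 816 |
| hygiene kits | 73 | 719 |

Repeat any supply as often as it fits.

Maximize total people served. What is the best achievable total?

Taking the top-ratio supplies first gives hygiene kits for 719 (73 kg).
Replace hygiene kits with jerry cans: the trade gains 97 net, giving 816 at 94 kg.
The spare 13 kg is too small for any remaining supply, and no exchange beats 816.

816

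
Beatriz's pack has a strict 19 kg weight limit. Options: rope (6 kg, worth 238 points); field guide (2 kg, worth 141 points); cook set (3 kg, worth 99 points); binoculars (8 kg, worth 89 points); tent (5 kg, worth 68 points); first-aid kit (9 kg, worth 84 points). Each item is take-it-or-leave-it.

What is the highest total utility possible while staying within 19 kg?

Greedy by ratio would take rope + field guide + cook set + tent: 16 kg used, total 546.
The 5 kg tied up in tent is better spent on binoculars — total rises to 567 (19 kg).
An exhaustive check of the 64 subsets confirms 567.

567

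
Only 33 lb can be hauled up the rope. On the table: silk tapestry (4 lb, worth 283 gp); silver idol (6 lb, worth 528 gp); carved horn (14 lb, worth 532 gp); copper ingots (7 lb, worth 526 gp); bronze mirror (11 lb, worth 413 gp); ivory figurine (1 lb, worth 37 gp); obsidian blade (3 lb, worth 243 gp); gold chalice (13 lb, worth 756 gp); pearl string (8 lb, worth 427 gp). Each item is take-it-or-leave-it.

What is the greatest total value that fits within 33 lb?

Best packing: silk tapestry + silver idol + copper ingots + obsidian blade + gold chalice — 33 lb, 2336 total.

2336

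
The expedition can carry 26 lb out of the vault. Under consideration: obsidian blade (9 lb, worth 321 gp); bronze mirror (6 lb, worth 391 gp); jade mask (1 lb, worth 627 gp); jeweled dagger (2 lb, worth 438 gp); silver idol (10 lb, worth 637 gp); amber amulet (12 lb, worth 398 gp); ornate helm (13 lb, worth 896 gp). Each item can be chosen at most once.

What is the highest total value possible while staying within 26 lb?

Ranking by ratio (value/lb): jade mask 627.00, jeweled dagger 219.00, ornate helm 68.92, bronze mirror 65.17.
Filling by ratio: bronze mirror + jade mask + jeweled dagger + ornate helm for 2352, with 4 lb left unused.
The 6 lb tied up in bronze mirror is better spent on silver idol — total rises to 2598 (26 lb).
The closest alternative, bronze mirror + jade mask + jeweled dagger + ornate helm, reaches only 2352.

2598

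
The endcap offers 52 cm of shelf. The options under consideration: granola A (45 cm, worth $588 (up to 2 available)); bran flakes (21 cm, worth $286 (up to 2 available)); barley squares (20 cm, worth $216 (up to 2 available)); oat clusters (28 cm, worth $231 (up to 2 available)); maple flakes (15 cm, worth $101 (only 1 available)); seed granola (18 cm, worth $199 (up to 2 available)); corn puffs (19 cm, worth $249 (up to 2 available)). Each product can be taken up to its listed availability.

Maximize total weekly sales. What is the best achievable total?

Ranking by ratio (weekly sales/cm): bran flakes 13.62, corn puffs 13.11, granola A 13.07, seed granola 11.06.
Taking the top-ratio products first gives 2×bran flakes for 572 (42 cm).
Replace 2×bran flakes with granola A: the trade gains 16 net, giving 588 at 45 cm.
Every other selection either busts 52 cm or exceeds an availability limit or fails to beat 588.

588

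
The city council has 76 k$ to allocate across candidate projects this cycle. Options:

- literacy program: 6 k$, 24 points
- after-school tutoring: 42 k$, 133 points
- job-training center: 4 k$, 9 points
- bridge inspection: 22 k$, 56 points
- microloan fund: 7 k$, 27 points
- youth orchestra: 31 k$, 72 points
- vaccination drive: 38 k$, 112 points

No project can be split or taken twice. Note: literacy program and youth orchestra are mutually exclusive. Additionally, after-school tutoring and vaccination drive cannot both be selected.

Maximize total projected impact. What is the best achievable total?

225

Density check — literacy program 4.00, microloan fund 3.86, after-school tutoring 3.17 are the best per k$.
Greedy by ratio would take literacy program + after-school tutoring + job-training center + microloan fund: 59 k$ used, total 193.
The 6 k$ tied up in literacy program is better spent on bridge inspection — total rises to 225 (75 k$).
The closest alternative, literacy program + after-school tutoring + job-training center + bridge inspection, reaches only 222.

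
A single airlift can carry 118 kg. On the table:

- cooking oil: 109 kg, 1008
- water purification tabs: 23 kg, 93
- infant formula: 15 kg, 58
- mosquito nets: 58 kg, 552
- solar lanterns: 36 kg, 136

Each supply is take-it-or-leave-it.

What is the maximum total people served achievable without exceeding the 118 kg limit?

1008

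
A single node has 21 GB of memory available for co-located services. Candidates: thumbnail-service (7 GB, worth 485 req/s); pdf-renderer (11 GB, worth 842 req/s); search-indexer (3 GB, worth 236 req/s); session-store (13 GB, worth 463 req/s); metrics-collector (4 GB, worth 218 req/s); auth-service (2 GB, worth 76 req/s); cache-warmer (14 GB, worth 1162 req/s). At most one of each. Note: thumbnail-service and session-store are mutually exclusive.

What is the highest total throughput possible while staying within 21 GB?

1647

Density check — cache-warmer 83.00, search-indexer 78.67, pdf-renderer 76.55 are the best per GB.
Taking the top-ratio services first gives search-indexer + metrics-collector + cache-warmer for 1616 (21 GB).
Replace search-indexer and metrics-collector with thumbnail-service: the trade gains 31 net, giving 1647 at 21 GB.
Next best is search-indexer + metrics-collector + cache-warmer at 1616 (21 GB) — short by 31.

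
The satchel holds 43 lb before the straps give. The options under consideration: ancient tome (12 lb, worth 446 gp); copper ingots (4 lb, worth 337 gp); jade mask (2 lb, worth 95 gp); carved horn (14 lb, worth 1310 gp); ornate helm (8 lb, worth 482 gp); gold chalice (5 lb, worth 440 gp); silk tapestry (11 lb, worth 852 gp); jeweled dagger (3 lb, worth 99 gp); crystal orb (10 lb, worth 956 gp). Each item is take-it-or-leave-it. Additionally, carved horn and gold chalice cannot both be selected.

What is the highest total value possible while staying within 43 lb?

3600

Density check — crystal orb 95.60, carved horn 93.57, gold chalice 88.00, copper ingots 84.25 are the best per lb.
Taking carved horn + ornate helm + silk tapestry + crystal orb: 43 lb used, 3600 in value.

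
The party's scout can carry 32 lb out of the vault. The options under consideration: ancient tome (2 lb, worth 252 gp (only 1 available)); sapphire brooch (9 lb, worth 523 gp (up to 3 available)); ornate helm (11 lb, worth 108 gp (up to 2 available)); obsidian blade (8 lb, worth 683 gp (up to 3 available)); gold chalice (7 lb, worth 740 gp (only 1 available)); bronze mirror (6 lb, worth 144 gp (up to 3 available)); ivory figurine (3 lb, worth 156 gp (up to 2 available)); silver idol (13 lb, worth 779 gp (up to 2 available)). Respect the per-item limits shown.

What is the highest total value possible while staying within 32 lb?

2789

Greedy by ratio would take ancient tome + 2×obsidian blade + gold chalice + 2×ivory figurine: 31 lb used, total 2670.
The 8 lb tied up in ancient tome and 2×ivory figurine is better spent on obsidian blade — total rises to 2789 (31 lb).
The spare 1 lb is too small for any remaining item, and no exchange beats 2789.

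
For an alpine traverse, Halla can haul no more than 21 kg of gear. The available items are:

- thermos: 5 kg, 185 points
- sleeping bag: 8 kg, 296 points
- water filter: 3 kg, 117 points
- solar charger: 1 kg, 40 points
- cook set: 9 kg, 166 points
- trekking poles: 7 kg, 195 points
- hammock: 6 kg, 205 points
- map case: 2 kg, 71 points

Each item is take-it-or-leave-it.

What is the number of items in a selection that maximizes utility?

4

The maximum utility within 21 kg is 757.
thermos + sleeping bag + hammock + map case hits 757 at 21 kg.
Any selection reaching 757 contains exactly 4 items.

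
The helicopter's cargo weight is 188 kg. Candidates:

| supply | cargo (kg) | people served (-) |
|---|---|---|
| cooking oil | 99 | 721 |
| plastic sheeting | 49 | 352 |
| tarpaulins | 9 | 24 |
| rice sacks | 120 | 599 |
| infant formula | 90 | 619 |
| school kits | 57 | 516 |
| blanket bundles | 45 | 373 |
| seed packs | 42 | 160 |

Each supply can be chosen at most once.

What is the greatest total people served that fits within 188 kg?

Ranking by ratio (people served/kg): school kits 9.05, blanket bundles 8.29, cooking oil 7.28.
Filling by ratio: plastic sheeting + tarpaulins + school kits + blanket bundles for 1265, with 28 kg left unused.
The 66 kg tied up in tarpaulins and school kits is better spent on infant formula — total rises to 1344 (184 kg).

1344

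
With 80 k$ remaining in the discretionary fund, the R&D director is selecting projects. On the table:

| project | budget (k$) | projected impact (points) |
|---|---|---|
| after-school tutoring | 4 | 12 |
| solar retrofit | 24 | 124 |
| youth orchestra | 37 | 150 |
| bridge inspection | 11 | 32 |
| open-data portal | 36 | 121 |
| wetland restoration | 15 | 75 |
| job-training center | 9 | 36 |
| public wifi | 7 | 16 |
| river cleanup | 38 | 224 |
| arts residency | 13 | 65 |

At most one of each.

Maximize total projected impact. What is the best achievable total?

425

By projected impact per k$: river cleanup 5.89, solar retrofit 5.17, wetland restoration 5.00, arts residency 5.00 lead.
Greedy by ratio would take solar retrofit + wetland restoration + river cleanup: 77 k$ used, total 423.
Replace wetland restoration with after-school tutoring + arts residency: the trade gains 2 net, giving 425 at 79 k$.
No other feasible combination exceeds 425.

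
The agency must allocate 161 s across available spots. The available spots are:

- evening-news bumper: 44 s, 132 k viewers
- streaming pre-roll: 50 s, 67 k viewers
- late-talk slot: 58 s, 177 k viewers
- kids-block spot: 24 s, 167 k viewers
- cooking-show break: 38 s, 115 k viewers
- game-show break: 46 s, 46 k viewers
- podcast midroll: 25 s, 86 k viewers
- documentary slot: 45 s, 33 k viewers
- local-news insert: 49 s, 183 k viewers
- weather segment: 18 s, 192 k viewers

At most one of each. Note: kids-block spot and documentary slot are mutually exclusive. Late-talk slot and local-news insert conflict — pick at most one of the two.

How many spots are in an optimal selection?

5

The maximum expected reach within 161 s is 760.
One optimal bundle: evening-news bumper + kids-block spot + podcast midroll + local-news insert + weather segment (160 s).
All optima have 5 spots.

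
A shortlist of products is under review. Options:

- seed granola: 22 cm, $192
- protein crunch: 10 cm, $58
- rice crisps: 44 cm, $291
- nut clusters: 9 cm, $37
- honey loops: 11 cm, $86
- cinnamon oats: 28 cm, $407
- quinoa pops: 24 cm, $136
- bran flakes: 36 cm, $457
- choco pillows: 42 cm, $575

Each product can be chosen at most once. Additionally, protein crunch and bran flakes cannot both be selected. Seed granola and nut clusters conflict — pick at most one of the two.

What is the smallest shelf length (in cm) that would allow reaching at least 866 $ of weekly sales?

Need the lightest bundle worth ≥ 866.
Taking cinnamon oats + choco pillows gives 982 (≥ 866) for 70 cm.
No combination under 70 cm hits 866.

70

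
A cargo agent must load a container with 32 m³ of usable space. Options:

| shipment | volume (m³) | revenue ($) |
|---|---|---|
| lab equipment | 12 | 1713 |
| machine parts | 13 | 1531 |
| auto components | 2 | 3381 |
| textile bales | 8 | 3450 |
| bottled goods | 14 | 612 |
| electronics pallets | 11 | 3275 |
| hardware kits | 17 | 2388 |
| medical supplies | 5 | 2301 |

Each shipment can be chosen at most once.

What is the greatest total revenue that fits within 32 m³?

12407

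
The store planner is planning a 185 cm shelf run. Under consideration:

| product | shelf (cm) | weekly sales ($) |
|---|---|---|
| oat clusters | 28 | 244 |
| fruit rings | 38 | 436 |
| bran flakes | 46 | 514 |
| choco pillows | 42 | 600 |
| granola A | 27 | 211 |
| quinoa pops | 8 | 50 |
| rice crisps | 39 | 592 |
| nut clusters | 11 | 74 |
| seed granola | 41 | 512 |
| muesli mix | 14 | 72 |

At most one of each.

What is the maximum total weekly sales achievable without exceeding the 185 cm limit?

The ratio heuristic lands on fruit rings + choco pillows + quinoa pops + rice crisps + nut clusters + seed granola (2264) but leaves 6 cm idle.
The 46 cm tied up in fruit rings and quinoa pops is better spent on bran flakes — total rises to 2292 (179 cm).
An exhaustive check of the 1024 subsets confirms 2292.

2292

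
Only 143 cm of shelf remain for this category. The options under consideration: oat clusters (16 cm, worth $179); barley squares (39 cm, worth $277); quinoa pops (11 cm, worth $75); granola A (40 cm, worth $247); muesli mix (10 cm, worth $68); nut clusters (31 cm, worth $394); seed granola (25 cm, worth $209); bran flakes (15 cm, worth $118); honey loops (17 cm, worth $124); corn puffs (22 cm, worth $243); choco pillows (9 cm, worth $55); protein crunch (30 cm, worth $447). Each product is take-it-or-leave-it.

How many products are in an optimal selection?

The maximum weekly sales within 143 cm is 1596.
oat clusters + nut clusters + seed granola + honey loops + corn puffs + protein crunch hits 1596 at 141 cm.
All optima have 6 products.

6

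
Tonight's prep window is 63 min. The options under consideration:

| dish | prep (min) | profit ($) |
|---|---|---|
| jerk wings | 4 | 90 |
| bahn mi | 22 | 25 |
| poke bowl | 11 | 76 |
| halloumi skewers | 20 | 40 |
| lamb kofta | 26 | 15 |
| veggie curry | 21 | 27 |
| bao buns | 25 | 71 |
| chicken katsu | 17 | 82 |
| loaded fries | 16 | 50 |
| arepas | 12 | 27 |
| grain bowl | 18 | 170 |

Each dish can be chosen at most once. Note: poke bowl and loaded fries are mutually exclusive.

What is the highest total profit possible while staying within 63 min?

445

Jerk wings + poke bowl + chicken katsu + arepas + grain bowl uses 62 of the 63 min and totals 445.
Every other selection either busts 63 min or breaks a pairing rule or fails to beat 445.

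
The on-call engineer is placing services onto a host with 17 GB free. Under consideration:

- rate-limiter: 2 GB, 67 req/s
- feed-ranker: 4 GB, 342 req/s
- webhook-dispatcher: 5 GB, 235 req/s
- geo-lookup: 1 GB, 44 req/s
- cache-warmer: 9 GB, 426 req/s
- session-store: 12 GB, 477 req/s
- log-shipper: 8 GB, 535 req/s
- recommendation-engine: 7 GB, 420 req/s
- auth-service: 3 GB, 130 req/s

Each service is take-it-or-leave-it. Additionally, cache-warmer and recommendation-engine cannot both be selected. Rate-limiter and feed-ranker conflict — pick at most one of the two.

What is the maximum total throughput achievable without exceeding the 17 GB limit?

1112

Taking feed-ranker + webhook-dispatcher + log-shipper: 17 GB used, 1112 in throughput.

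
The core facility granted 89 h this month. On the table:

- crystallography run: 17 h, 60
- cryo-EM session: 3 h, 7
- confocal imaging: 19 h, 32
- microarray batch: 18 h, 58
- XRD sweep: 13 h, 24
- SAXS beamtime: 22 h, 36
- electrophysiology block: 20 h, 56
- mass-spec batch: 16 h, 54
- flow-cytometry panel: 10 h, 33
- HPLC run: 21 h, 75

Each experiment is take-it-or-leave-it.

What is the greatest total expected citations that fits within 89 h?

289

Taking the top-ratio experiments first gives crystallography run + cryo-EM session + microarray batch + mass-spec batch + flow-cytometry panel + HPLC run for 287 (85 h).
Dropping mass-spec batch frees 16 h; slotting in electrophysiology block (20 h) lifts the total to 289 at 89 h.
Next best is crystallography run + cryo-EM session + microarray batch + mass-spec batch + flow-cytometry panel + HPLC run at 287 (85 h) — short by 2.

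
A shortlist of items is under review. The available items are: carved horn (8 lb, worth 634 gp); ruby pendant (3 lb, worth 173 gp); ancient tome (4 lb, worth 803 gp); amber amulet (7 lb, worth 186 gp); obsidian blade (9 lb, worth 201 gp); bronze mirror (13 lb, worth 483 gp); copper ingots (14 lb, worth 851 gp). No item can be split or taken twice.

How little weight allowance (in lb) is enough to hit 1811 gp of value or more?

21

Need the lightest bundle worth ≥ 1811.
Taking ruby pendant + ancient tome + copper ingots gives 1827 (≥ 1811) for 21 lb.
No combination under 21 lb hits 1811.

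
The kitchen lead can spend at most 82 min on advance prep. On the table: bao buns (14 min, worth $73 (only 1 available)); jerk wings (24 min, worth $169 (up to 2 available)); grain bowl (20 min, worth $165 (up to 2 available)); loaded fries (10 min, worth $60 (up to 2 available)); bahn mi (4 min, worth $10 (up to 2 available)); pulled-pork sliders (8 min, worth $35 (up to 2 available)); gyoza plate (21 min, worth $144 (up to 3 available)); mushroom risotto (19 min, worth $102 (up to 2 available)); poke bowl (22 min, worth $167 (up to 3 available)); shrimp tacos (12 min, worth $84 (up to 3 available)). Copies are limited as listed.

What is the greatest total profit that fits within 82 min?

618

A density-first pass picks 2×grain bowl + pulled-pork sliders + poke bowl + shrimp tacos — 616 at 82 min.
Dropping pulled-pork sliders and poke bowl and shrimp tacos frees 42 min; slotting in 2×gyoza plate (42 min) lifts the total to 618 at 82 min.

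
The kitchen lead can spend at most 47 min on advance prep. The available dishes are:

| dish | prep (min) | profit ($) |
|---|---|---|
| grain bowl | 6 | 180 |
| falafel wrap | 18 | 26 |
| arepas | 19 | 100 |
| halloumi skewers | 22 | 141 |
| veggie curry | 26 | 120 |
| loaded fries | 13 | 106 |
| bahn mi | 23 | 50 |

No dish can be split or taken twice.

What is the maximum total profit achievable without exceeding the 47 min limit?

427

The ratio ordering already packs tightly: grain bowl + halloumi skewers + loaded fries, 41 min, 427.
No other feasible combination exceeds 427.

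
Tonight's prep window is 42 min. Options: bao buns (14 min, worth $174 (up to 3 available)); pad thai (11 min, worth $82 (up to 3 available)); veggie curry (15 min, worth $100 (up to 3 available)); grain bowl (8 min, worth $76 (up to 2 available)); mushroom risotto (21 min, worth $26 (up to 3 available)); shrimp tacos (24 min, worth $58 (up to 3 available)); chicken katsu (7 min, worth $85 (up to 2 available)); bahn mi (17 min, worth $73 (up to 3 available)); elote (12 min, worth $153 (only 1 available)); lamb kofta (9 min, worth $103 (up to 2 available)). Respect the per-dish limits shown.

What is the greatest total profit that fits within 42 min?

522

Density check — elote 12.75, bao buns 12.43, chicken katsu 12.14 are the best per min.
Greedy by ratio would take 2×bao buns + elote: 40 min used, total 501.
Replace elote with bao buns: the trade gains 21 net, giving 522 at 42 min.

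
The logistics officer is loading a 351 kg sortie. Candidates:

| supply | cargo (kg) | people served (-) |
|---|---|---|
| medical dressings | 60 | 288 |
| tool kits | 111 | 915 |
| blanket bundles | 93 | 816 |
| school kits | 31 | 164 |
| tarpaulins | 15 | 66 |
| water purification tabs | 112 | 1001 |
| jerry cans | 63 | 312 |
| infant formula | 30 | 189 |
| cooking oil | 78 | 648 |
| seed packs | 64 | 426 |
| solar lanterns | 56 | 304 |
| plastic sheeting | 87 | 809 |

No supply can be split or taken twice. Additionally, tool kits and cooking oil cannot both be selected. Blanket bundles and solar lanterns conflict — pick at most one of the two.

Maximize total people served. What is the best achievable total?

Ranking by ratio (people served/kg): plastic sheeting 9.30, water purification tabs 8.94, blanket bundles 8.77.
Filling by ratio: blanket bundles + tarpaulins + water purification tabs + infant formula + plastic sheeting for 2881, with 14 kg left unused.
The 102 kg tied up in tarpaulins and plastic sheeting is better spent on tool kits — total rises to 2921 (346 kg).
Every other selection either busts 351 kg or breaks a pairing rule or fails to beat 2921.

2921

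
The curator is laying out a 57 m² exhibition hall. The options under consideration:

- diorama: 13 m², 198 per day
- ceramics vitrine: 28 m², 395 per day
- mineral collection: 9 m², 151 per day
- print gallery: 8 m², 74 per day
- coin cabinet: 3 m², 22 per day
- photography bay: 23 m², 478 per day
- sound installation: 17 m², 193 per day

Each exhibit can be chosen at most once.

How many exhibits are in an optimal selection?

5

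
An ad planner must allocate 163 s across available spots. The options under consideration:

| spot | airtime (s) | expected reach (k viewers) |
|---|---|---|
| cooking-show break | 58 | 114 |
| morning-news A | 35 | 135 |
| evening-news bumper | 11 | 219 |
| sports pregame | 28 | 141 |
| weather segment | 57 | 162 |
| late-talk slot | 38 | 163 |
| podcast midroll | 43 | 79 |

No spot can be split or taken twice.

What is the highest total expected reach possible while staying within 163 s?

By expected reach per s: evening-news bumper 19.91, sports pregame 5.04, late-talk slot 4.29, morning-news A 3.86 lead.
Morning-news A + evening-news bumper + sports pregame + late-talk slot + podcast midroll uses 155 of the 163 s and totals 737.
Runner-up evening-news bumper + sports pregame + weather segment + late-talk slot tops out at 685.

737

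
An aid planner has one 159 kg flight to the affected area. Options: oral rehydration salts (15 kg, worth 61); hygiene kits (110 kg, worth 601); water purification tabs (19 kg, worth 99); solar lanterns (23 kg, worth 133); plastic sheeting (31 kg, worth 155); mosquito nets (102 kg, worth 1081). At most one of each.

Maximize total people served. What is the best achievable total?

Oral rehydration salts + water purification tabs + solar lanterns + mosquito nets uses 159 of the 159 kg and totals 1374.
That's the maximum — no swap from here does better than 1374.

1374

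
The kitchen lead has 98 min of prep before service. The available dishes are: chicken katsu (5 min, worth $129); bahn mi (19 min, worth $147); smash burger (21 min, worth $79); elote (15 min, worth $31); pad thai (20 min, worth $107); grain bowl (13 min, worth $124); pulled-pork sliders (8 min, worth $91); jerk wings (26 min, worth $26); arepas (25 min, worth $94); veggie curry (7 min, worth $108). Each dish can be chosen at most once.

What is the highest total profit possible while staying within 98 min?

Density check — chicken katsu 25.80, veggie curry 15.43, pulled-pork sliders 11.38 are the best per min.
A density-first pass picks chicken katsu + bahn mi + smash burger + pad thai + grain bowl + pulled-pork sliders + veggie curry — 785 at 93 min.
The 21 min tied up in smash burger is better spent on arepas — total rises to 800 (97 min).
An exhaustive check of the 1024 subsets confirms 800.

800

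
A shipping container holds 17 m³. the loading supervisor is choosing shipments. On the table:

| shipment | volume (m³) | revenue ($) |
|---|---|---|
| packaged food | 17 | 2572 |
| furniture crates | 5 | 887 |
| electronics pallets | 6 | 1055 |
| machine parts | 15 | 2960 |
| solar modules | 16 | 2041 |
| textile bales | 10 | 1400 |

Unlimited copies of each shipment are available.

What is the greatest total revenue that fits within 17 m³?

2997

The ratio heuristic lands on machine parts (2960) but leaves 2 m³ idle.
Dropping machine parts frees 15 m³; slotting in furniture crates + 2×electronics pallets (17 m³) lifts the total to 2997 at 17 m³.
No other feasible combination exceeds 2997.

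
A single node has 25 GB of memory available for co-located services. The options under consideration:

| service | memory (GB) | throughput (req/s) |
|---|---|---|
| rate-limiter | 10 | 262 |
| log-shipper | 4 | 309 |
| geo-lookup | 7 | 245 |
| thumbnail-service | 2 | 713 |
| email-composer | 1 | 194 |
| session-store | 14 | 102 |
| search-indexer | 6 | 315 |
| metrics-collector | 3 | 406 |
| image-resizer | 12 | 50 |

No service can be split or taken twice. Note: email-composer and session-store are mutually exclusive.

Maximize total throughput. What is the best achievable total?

2182

Ranking by ratio (throughput/GB): thumbnail-service 356.50, email-composer 194.00, metrics-collector 135.33.
Taking log-shipper + geo-lookup + thumbnail-service + email-composer + search-indexer + metrics-collector: 23 GB used, 2182 in throughput.
No other feasible combination exceeds 2182.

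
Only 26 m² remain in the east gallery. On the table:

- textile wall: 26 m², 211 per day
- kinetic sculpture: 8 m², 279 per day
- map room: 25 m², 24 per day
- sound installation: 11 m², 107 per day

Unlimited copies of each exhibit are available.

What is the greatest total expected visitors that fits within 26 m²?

Density check — kinetic sculpture 34.88, sound installation 9.73, textile wall 8.12 are the best per m².
Best packing: 3×kinetic sculpture — 24 m², 837 total.
That's the maximum — no swap from here does better than 837.

837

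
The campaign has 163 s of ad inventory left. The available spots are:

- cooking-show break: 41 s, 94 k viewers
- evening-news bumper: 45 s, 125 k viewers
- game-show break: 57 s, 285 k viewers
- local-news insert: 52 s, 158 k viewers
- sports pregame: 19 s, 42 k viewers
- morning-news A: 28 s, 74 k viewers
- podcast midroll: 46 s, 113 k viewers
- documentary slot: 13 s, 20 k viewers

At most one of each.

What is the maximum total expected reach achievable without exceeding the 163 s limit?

568

The ratio ordering already packs tightly: evening-news bumper + game-show break + local-news insert, 154 s, 568.
Next best is game-show break + local-news insert + sports pregame + morning-news A at 559 (156 s) — short by 9.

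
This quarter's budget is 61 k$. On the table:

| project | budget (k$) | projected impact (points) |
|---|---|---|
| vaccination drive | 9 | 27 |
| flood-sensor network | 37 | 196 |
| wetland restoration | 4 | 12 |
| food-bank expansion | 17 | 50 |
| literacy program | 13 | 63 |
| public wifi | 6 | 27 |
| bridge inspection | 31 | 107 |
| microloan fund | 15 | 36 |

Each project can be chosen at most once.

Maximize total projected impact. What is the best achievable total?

298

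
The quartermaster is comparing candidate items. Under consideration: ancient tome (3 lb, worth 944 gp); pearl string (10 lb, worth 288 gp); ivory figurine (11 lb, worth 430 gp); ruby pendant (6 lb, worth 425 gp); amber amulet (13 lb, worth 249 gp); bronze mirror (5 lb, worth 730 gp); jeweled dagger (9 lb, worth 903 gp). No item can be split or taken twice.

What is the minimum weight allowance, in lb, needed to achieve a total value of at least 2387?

17

Need the lightest bundle worth ≥ 2387.
Taking ancient tome + bronze mirror + jeweled dagger gives 2577 (≥ 2387) for 17 lb.
Any bundle with less than 17 lb falls short of 2387.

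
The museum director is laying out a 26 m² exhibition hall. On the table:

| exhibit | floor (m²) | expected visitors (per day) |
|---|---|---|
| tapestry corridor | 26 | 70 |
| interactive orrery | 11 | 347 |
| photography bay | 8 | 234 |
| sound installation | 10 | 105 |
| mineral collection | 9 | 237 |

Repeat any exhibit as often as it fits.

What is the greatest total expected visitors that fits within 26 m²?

708

By expected visitors per m²: interactive orrery 31.55, photography bay 29.25, mineral collection 26.33, sound installation 10.50 lead.
Greedy by ratio would take 2×interactive orrery: 22 m² used, total 694.
The 22 m² tied up in 2×interactive orrery is better spent on photography bay + 2×mineral collection — total rises to 708 (26 m²).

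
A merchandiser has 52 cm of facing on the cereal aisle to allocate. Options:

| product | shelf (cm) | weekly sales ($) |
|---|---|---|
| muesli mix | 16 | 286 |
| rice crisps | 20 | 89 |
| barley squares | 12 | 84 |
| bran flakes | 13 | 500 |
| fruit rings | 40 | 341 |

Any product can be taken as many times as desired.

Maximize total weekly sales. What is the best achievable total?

The ratio ordering already packs tightly: 4×bran flakes, 52 cm, 2000.
Every other selection either busts 52 cm or fails to beat 2000.

2000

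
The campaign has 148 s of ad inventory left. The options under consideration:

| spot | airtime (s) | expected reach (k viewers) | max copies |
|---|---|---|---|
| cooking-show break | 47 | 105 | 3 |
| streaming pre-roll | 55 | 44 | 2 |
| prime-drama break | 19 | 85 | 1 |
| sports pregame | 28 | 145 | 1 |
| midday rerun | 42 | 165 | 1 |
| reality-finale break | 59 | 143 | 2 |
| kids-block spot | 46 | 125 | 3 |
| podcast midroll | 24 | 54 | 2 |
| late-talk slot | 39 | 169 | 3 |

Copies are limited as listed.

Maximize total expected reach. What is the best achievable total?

652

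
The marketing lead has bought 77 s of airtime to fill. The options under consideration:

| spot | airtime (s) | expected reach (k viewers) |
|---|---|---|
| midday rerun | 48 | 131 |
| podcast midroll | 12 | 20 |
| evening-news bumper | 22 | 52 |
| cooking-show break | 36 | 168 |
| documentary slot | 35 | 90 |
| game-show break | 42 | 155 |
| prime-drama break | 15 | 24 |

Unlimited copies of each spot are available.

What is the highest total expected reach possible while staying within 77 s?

2×cooking-show break uses 72 of the 77 s and totals 336.

336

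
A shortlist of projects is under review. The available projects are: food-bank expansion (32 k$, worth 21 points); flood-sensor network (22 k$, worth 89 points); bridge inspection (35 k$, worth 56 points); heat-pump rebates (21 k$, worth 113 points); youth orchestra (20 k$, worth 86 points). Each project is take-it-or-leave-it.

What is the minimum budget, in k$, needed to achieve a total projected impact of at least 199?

Minimise k$ subject to total projected impact ≥ 199.
Taking heat-pump rebates + youth orchestra gives 199 (≥ 199) for 41 k$.
Any bundle with less than 41 k$ falls short of 199.

41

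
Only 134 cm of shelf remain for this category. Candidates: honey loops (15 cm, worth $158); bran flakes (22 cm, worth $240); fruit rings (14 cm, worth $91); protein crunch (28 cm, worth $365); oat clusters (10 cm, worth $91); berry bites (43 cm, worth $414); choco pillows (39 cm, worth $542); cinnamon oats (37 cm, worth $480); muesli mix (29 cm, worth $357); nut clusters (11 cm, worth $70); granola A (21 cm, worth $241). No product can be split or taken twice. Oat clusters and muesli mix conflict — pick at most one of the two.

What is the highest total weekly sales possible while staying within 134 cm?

1744

Best packing: protein crunch + choco pillows + cinnamon oats + muesli mix — 133 cm, 1744 total.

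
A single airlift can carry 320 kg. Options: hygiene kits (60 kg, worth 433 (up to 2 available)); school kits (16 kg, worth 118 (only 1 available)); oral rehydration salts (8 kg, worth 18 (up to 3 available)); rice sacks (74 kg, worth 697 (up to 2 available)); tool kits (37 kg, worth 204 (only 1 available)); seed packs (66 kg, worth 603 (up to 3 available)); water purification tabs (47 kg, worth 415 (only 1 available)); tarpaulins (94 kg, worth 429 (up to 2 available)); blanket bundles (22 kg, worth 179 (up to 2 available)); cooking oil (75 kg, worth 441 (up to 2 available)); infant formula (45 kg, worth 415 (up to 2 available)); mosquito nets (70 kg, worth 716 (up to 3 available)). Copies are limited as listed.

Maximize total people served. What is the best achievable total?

3109

A density-first pass picks oral rehydration salts + rice sacks + blanket bundles + 3×mosquito nets — 3042 at 314 kg.
Dropping oral rehydration salts and rice sacks frees 82 kg; slotting in seed packs + blanket bundles (88 kg) lifts the total to 3109 at 320 kg.
That's the maximum — no swap from here does better than 3109.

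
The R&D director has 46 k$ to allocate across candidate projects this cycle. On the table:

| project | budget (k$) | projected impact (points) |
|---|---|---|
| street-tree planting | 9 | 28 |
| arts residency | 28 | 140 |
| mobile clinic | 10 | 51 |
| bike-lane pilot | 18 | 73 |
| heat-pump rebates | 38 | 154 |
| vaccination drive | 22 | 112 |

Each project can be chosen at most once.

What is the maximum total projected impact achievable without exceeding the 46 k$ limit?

213

The ratio heuristic lands on street-tree planting + mobile clinic + vaccination drive (191) but leaves 5 k$ idle.
A better packing is arts residency + bike-lane pilot: 46 k$, total 213.
The closest alternative, arts residency + mobile clinic, reaches only 191.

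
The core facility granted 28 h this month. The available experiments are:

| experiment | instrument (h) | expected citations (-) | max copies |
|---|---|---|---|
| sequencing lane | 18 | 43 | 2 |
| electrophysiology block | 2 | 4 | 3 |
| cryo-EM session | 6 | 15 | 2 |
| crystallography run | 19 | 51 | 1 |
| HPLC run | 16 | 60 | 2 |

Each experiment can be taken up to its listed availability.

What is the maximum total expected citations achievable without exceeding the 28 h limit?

90

Best packing: 2×cryo-EM session + HPLC run — 28 h, 90 total.
No other feasible combination exceeds 90.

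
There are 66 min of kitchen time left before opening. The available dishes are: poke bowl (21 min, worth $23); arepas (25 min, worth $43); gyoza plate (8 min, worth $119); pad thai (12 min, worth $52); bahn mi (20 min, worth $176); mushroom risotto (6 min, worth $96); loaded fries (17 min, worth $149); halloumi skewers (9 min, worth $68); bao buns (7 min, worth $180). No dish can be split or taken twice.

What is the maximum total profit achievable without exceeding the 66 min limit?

720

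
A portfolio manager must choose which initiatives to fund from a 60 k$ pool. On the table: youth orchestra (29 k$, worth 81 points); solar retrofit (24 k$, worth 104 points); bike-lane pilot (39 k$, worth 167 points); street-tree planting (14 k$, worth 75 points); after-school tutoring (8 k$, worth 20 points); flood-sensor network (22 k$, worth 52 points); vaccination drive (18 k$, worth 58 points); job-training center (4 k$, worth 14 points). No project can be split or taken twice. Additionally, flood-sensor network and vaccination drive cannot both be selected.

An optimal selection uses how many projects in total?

3

The maximum projected impact within 60 k$ is 256.
One optimal bundle: bike-lane pilot + street-tree planting + job-training center (57 k$).
Any selection reaching 256 contains exactly 3 projects.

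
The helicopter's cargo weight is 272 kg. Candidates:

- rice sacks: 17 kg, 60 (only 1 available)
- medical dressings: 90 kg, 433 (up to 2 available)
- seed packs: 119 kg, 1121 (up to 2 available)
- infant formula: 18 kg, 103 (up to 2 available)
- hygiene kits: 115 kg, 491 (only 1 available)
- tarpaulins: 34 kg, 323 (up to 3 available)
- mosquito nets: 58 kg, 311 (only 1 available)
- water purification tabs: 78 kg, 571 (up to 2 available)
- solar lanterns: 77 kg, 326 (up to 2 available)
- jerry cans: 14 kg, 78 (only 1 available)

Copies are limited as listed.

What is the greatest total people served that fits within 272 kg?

2565

Taking the top-ratio supplies first gives seed packs + 2×infant formula + 3×tarpaulins + jerry cans for 2374 (271 kg).
Replace 2×infant formula and 2×tarpaulins and jerry cans with seed packs: the trade gains 191 net, giving 2565 at 272 kg.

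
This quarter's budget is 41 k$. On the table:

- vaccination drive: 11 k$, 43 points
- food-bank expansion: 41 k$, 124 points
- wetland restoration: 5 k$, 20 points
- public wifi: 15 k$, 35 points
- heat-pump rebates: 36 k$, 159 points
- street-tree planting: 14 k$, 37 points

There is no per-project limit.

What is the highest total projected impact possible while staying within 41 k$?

179

Wetland restoration + heat-pump rebates uses 41 of the 41 k$ and totals 179.
No other feasible combination exceeds 179.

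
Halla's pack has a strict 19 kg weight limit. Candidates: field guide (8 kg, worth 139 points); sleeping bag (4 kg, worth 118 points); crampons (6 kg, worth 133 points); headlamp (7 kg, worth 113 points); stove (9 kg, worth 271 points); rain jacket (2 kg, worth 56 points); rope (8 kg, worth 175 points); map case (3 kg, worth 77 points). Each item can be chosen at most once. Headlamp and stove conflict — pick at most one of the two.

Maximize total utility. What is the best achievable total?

522

Best packing: sleeping bag + crampons + stove — 19 kg, 522 total.
Sleeping bag + stove + rain jacket + map case (18 kg) also reaches 522 — a tie, but nothing goes higher.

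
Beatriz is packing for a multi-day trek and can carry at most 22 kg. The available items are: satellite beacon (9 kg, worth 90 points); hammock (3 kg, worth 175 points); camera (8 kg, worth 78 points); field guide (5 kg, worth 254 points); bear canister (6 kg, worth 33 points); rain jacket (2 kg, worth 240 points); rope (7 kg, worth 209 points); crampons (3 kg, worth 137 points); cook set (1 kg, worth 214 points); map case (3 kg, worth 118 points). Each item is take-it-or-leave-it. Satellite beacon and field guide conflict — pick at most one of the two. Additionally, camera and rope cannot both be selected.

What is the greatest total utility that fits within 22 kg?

Filling by ratio: hammock + field guide + rain jacket + crampons + cook set + map case for 1138, with 5 kg left unused.
The 3 kg tied up in map case is better spent on rope — total rises to 1229 (21 kg).
The closest alternative, hammock + field guide + rain jacket + rope + cook set + map case, reaches only 1210.

1229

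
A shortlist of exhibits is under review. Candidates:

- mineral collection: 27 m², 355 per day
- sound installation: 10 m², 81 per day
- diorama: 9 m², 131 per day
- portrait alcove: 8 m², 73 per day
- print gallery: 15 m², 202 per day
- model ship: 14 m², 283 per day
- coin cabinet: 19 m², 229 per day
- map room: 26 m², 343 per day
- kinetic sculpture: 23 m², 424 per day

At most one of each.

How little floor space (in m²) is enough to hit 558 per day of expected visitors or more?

37

Need the lightest bundle worth ≥ 558.
Taking portrait alcove + print gallery + model ship gives 558 (≥ 558) for 37 m².
Any bundle with less than 37 m² falls short of 558.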